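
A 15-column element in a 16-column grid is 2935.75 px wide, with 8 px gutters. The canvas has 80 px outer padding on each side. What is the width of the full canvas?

3292 px

Subtracting 14 gutters of 8 leaves 2823.75 for 15 columns, so c = 188.25 px.
Total width: 2·80 + 16·188.25 + 15·8 = 3292 px.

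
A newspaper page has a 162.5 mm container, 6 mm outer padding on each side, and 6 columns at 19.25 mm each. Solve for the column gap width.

7 mm

Inside the margins: 162.5 − 12 = 150.5 mm.
6·19.25 + 5g = 150.5 → 5g = 35 → g = 7 mm.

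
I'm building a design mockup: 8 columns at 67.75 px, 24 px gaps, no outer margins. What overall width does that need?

710 px

Total width: 8·67.75 + 7·24 = 710 px.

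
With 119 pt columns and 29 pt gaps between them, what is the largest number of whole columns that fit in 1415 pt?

9 columns

Each extra column adds 119 + 29 = 148 pt.
(1415 + 29) / 148 = 9.76, so 9 columns fit.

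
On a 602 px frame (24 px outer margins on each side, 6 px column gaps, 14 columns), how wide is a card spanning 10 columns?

394 px

Subtract both margins: 602 − 2·24 = 554 px.
14 columns + 13 column gaps: 14c + 13·6 = 554.
14c = 554 − 78 = 476, so c = 34 px.
10-column span = 10·34 + 9·6 = 394 px.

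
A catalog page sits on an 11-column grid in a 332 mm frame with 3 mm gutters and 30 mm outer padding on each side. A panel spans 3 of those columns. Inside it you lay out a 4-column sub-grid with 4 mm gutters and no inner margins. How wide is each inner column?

15 mm

Subtract both margins: 332 − 2·30 = 272 mm.
272 − 10·3 = 242; ÷11 gives c = 22 mm.
3 columns plus 2 gutters: 66 + 6 = 72 mm.
4d + 3·4 = 72 → 4d = 60 → d = 15 mm.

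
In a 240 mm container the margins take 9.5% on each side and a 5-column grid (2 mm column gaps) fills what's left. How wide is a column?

37.28 mm

Margins: 9.5% × 240 = 22.8 mm each, so content = 240 − 45.6 = 194.4 mm.
194.4 − 4·2 = 186.4; ÷5 gives c = 37.28 mm.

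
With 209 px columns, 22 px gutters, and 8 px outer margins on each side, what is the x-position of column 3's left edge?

Column 3 starts at margin + 2·(column + gutter) = 8 + 2·231 = 470 px.

470 px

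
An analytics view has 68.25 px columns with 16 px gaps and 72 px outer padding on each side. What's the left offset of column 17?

Before column 17: the margin + 16 columns + 16 gaps.
Offset = 72 + 16·(68.25 + 16) = 72 + 1348 = 1420 px.

1420 px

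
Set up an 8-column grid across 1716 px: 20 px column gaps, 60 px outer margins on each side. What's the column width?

Content width = 1716 − 2·60 = 1596 px.
1596 − 7·20 = 1456; ÷8 gives c = 182 px.

182 px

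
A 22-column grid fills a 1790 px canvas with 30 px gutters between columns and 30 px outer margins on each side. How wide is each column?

50 px

Take off 60 px of margins, leaving 1730 px.
22c + 21·30 = 1730 → 22c = 1100 → c = 50 px.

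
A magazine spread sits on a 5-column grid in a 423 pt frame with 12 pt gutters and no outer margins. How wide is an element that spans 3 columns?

5 columns + 4 gutters: 5c + 4·12 = 423.
5c = 423 − 48 = 375, so c = 75 pt.
3 columns plus 2 gutters: 225 + 24 = 249 pt.

249 pt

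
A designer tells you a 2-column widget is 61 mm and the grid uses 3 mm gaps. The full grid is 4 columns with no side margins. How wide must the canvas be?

125 mm

2 columns + 1 gap: 2c + 1·3 = 61.
2c = 61 − 3 = 58, so c = 29 mm.
Summing: 116 + 9 = 125 mm.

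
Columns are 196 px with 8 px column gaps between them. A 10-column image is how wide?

Span of 10: 10·196 + 9·8 = 1960 + 72 = 2032 px.

2032 px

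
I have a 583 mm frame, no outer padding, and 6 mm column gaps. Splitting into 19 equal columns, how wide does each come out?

19 columns + 18 column gaps: 19c + 18·6 = 583.
19c = 583 − 108 = 475, so c = 25 mm.

25 mm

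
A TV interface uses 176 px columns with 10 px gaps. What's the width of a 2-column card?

362 px

Span of 2: 2·176 + 1·10 = 352 + 10 = 362 px.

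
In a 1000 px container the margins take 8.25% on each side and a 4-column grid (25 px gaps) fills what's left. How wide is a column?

190 px

Margins: 8.25% × 1000 = 82.5 px each, so content = 1000 − 165 = 835 px.
4 columns + 3 gaps: 4c + 3·25 = 835.
4c = 835 − 75 = 760, so c = 190 px.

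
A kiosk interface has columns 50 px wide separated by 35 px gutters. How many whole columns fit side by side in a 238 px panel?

3 columns

k columns need k·50 + (k−1)·35 = k·85 − 35.
k·85 − 35 ≤ 238 → k ≤ 273 / 85 ≈ 3.21, so k = 3.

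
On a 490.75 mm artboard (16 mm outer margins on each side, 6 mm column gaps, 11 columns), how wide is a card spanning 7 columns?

289.75 mm

Content width = 490.75 − 2·16 = 458.75 mm.
11c + 10·6 = 458.75 → 11c = 398.75 → c = 36.25 mm.
7 columns plus 6 column gaps: 253.75 + 36 = 289.75 mm.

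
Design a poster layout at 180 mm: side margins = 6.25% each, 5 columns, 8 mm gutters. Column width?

25.1 mm

Margins: 6.25% × 180 = 11.25 mm each, so content = 180 − 22.5 = 157.5 mm.
5 columns + 4 gutters: 5c + 4·8 = 157.5.
5c = 157.5 − 32 = 125.5, so c = 25.1 mm.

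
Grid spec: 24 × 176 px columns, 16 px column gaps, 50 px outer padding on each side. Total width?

4692 px

Adding margins, columns and gutters: 100 + 4224 + 368 = 4692 px.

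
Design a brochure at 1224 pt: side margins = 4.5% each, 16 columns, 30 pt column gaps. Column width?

1224 × (1 − 2·4.5%) = 1224 × 91% = 1113.84 pt for the columns.
16c + 15·30 = 1113.84 → 16c = 663.84 → c = 41.49 pt.

41.49 pt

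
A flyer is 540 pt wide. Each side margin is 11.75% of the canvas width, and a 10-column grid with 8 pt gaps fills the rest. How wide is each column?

Margins: 11.75% × 540 = 63.45 pt each, so content = 540 − 126.9 = 413.1 pt.
10c + 9·8 = 413.1 → 10c = 341.1 → c = 34.11 pt.

34.11 pt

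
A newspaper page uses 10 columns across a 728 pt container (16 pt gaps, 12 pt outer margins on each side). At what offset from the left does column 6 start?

Take off 24 pt of margins, leaving 704 pt.
704 − 9·16 = 560; ÷10 gives c = 56 pt.
Before column 6: the margin + 5 columns + 5 gaps.
Offset = 12 + 5·(56 + 16) = 12 + 360 = 372 pt.

372 pt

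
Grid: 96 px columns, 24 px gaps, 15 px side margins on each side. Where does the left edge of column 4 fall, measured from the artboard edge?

375 px

Column 4 starts at margin + 3·(column + gutter) = 15 + 3·120 = 375 px.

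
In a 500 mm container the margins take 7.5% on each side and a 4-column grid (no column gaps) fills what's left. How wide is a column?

500 × (1 − 2·7.5%) = 500 × 85% = 425 mm for the columns.
With no column gaps, each column is 425/4 = 106.25 mm.

106.25 mm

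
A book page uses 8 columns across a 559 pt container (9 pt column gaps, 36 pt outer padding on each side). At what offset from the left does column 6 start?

346 pt

Content = 559 − 2·36 = 487 pt.
Subtracting 7 column gaps of 9 leaves 424 for 8 columns, so c = 53 pt.
Before column 6: the margin + 5 columns + 5 column gaps.
Offset = 36 + 5·(53 + 9) = 36 + 310 = 346 pt.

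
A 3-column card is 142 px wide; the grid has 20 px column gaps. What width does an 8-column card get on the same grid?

3c + 2·20 = 142 → 3c = 102 → c = 34 px.
Span of 8: 8·34 + 7·20 = 272 + 140 = 412 px.

412 px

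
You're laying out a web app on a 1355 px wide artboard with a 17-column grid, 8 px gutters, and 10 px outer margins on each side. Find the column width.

Take off 20 px of margins, leaving 1335 px.
17 columns + 16 gutters: 17c + 16·8 = 1335.
17c = 1335 − 128 = 1207, so c = 71 px.

71 px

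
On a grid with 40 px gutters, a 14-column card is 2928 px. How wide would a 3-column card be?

596 px

14c + 13·40 = 2928 → 14c = 2408 → c = 172 px.
Span of 3: 3·172 + 2·40 = 516 + 80 = 596 px.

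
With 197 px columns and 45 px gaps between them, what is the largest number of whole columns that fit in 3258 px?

13 columns: 13·197 + 12·45 = 3101 px ≤ 3258.
14 columns: 3343 px > 3258. So 13.

13 columns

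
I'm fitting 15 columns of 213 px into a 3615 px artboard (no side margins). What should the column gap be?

Columns use 3195 px, leaving 420 px across 14 column gaps = 30 px each.

30 px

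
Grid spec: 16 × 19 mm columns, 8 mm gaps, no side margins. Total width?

Total width: 16·19 + 15·8 = 424 mm.

424 mm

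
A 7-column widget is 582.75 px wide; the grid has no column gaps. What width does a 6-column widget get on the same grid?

582.75 / 7 = 83.25 px per column.
6-column span = 6·83.25 = 499.5 px.

499.5 px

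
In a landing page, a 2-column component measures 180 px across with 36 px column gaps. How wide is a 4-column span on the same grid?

Subtracting 1 column gap of 36 leaves 144 for 2 columns, so c = 72 px.
4-column span = 4·72 + 3·36 = 396 px.

396 px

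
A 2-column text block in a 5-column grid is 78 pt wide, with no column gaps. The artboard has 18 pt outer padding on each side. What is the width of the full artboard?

231 pt

78 / 2 = 39 pt per column.
Summing: 36 + 195 = 231 pt.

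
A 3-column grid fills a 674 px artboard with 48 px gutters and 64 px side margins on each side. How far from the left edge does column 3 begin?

Inside the margins: 674 − 128 = 546 px.
3c + 2·48 = 546 → 3c = 450 → c = 150 px.
Before column 3: the margin + 2 columns + 2 gutters.
Offset = 64 + 2·(150 + 48) = 64 + 396 = 460 px.

460 px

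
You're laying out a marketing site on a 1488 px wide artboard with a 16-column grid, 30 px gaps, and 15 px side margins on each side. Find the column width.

63 px

Inside the margins: 1488 − 30 = 1458 px.
16c + 15·30 = 1458 → 16c = 1008 → c = 63 px.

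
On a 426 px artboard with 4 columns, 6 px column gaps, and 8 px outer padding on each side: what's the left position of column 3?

216 px

Subtract both margins: 426 − 2·8 = 410 px.
Subtracting 3 column gaps of 6 leaves 392 for 4 columns, so c = 98 px.
Column 3 starts at margin + 2·(column + gutter) = 8 + 2·104 = 216 px.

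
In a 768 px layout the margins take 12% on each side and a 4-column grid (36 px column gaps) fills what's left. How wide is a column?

118.92 px

Each margin = 12% of 768 = 92.16 px; content = 768 − 2·92.16 = 583.68 px.
4c + 3·36 = 583.68 → 4c = 475.68 → c = 118.92 px.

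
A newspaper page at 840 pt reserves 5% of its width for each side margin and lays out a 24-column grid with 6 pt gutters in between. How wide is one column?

25.75 pt

Each margin = 5% of 840 = 42 pt; content = 840 − 2·42 = 756 pt.
756 − 23·6 = 618; ÷24 gives c = 25.75 pt.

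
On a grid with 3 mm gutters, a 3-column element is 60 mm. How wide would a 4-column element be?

81 mm

3 columns + 2 gutters: 3c + 2·3 = 60.
3c = 60 − 6 = 54, so c = 18 mm.
4 columns plus 3 gutters: 72 + 9 = 81 mm.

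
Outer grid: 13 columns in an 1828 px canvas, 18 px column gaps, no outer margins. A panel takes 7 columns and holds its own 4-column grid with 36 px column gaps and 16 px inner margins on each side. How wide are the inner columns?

13c + 12·18 = 1828 → 13c = 1612 → c = 124 px.
Span of 7: 7·124 + 6·18 = 868 + 108 = 976 px.
Inner content = 976 − 2·16 = 944 px.
4 columns + 3 column gaps: 4d + 3·36 = 944.
4d = 944 − 108 = 836, so d = 209 px.

209 px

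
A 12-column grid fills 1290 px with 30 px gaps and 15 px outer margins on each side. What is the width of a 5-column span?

507.5 px

Content width = 1290 − 2·15 = 1260 px.
12c + 11·30 = 1260 → 12c = 930 → c = 77.5 px.
Span of 5: 5·77.5 + 4·30 = 387.5 + 120 = 507.5 px.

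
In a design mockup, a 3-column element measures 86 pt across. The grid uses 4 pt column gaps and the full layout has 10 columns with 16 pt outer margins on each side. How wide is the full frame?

3 columns + 2 column gaps: 3c + 2·4 = 86.
3c = 86 − 8 = 78, so c = 26 pt.
Total width: 2·16 + 10·26 + 9·4 = 328 pt.

328 pt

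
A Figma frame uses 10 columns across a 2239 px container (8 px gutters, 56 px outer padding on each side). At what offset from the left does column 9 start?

Take off 112 px of margins, leaving 2127 px.
10 columns + 9 gutters: 10c + 9·8 = 2127.
10c = 2127 − 72 = 2055, so c = 205.5 px.
Each column+gutter stride is 213.5 px; 8 of them past the 56 px margin is 56 + 1708 = 1764 px.

1764 px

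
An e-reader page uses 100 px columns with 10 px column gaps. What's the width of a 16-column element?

1750 px

16 columns plus 15 column gaps: 1600 + 150 = 1750 px.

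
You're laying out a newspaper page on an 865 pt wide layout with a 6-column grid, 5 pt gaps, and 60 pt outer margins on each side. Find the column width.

120 pt

Take off 120 pt of margins, leaving 745 pt.
745 − 5·5 = 720; ÷6 gives c = 120 pt.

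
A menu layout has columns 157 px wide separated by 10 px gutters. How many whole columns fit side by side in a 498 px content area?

3 columns

k columns need k·157 + (k−1)·10 = k·167 − 10.
k·167 − 10 ≤ 498 → k ≤ 508 / 167 ≈ 3.04, so k = 3.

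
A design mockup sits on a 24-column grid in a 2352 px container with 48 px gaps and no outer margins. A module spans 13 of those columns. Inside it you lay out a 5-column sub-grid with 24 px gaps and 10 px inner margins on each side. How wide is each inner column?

227.2 px

2352 − 23·48 = 1248; ÷24 gives c = 52 px.
Span of 13: 13·52 + 12·48 = 676 + 576 = 1252 px.
Inner content = 1252 − 2·10 = 1232 px.
5 columns + 4 gaps: 5d + 4·24 = 1232.
5d = 1232 − 96 = 1136, so d = 227.2 px.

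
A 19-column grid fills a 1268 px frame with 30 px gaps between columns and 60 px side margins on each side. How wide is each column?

32 px

Content width = 1268 − 2·60 = 1148 px.
1148 − 18·30 = 608; ÷19 gives c = 32 px.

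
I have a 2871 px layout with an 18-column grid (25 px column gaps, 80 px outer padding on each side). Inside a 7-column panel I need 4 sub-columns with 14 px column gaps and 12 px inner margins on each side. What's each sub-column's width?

243.25 px

Take off 160 px of margins, leaving 2711 px.
18c + 17·25 = 2711 → 18c = 2286 → c = 127 px.
7 columns plus 6 column gaps: 889 + 150 = 1039 px.
Inner content = 1039 − 2·12 = 1015 px.
Subtracting 3 column gaps of 14 leaves 973 for 4 columns, so d = 243.25 px.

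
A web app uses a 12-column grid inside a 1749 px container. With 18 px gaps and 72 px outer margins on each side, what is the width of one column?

117.25 px

Take off 144 px of margins, leaving 1605 px.
12 columns + 11 gaps: 12c + 11·18 = 1605.
12c = 1605 − 198 = 1407, so c = 117.25 px.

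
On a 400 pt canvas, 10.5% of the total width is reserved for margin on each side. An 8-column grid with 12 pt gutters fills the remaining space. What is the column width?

400 × (1 − 2·10.5%) = 400 × 79% = 316 pt for the columns.
316 − 7·12 = 232; ÷8 gives c = 29 pt.

29 pt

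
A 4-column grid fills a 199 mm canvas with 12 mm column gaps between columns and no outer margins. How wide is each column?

40.75 mm

4 columns + 3 column gaps: 4c + 3·12 = 199.
4c = 199 − 36 = 163, so c = 40.75 mm.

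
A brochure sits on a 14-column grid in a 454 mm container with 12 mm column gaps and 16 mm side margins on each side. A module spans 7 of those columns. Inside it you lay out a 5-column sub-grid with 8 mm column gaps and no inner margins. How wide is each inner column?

Inside the margins: 454 − 32 = 422 mm.
422 − 13·12 = 266; ÷14 gives c = 19 mm.
7-column span = 7·19 + 6·12 = 205 mm.
5d + 4·8 = 205 → 5d = 173 → d = 34.6 mm.

34.6 mm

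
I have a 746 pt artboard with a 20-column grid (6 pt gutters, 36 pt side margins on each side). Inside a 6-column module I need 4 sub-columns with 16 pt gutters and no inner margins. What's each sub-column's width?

Take off 72 pt of margins, leaving 674 pt.
20c + 19·6 = 674 → 20c = 560 → c = 28 pt.
6 columns plus 5 gutters: 168 + 30 = 198 pt.
198 − 3·16 = 150; ÷4 gives d = 37.5 pt.

37.5 pt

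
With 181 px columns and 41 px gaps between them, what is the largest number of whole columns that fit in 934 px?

4 columns

4 columns: 4·181 + 3·41 = 847 px ≤ 934.
5 columns: 1069 px > 934. So 4.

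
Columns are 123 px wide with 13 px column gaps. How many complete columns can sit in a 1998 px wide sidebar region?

Each extra column adds 123 + 13 = 136 px.
(1998 + 13) / 136 = 14.79, so 14 columns fit.

14 columns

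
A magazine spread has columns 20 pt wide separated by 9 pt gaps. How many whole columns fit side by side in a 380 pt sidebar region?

13 columns

13 columns: 13·20 + 12·9 = 368 pt ≤ 380.
14 columns: 397 pt > 380. So 13.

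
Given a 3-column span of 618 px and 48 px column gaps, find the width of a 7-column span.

1506 px

3 columns + 2 column gaps: 3c + 2·48 = 618.
3c = 618 − 96 = 522, so c = 174 px.
7 columns plus 6 column gaps: 1218 + 288 = 1506 px.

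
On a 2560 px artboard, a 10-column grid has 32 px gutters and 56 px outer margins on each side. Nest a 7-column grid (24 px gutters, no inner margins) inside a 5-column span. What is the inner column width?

Take off 112 px of margins, leaving 2448 px.
10c + 9·32 = 2448 → 10c = 2160 → c = 216 px.
5 columns plus 4 gutters: 1080 + 128 = 1208 px.
Subtracting 6 gutters of 24 leaves 1064 for 7 columns, so d = 152 px.

152 px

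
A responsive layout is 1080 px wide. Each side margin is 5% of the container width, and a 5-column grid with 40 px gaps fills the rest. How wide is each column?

Each margin = 5% of 1080 = 54 px; content = 1080 − 2·54 = 972 px.
5 columns + 4 gaps: 5c + 4·40 = 972.
5c = 972 − 160 = 812, so c = 162.4 px.

162.4 px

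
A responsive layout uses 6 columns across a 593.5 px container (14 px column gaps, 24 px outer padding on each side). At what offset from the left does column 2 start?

117.25 px

Inside the margins: 593.5 − 48 = 545.5 px.
545.5 − 5·14 = 475.5; ÷6 gives c = 79.25 px.
Each column+gutter stride is 93.25 px; 1 of them past the 24 px margin is 24 + 93.25 = 117.25 px.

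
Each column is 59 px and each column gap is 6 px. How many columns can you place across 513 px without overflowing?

k columns need k·59 + (k−1)·6 = k·65 − 6.
k·65 − 6 ≤ 513 → k ≤ 519 / 65 ≈ 7.98, so k = 7.

7 columns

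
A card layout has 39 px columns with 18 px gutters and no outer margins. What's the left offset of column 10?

513 px

Before column 10: 9 columns + 9 gutters.
Offset = 9·(39 + 18) = 9·57 = 513 px.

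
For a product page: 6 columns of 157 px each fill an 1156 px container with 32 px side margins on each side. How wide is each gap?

30 px

Take off 64 px of margins, leaving 1092 px.
6 columns take 6·157 = 942 px; remaining 150 splits into 5 gaps.
g = 150 / 5 = 30 px.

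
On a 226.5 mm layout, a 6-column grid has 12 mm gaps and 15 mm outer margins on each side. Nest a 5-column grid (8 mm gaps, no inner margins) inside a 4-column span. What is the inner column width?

Subtract both margins: 226.5 − 2·15 = 196.5 mm.
Subtracting 5 gaps of 12 leaves 136.5 for 6 columns, so c = 22.75 mm.
4-column span = 4·22.75 + 3·12 = 127 mm.
Subtracting 4 gaps of 8 leaves 95 for 5 columns, so d = 19 mm.

19 mm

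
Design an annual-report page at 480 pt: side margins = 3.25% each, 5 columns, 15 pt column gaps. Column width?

Each margin = 3.25% of 480 = 15.6 pt; content = 480 − 2·15.6 = 448.8 pt.
Subtracting 4 column gaps of 15 leaves 388.8 for 5 columns, so c = 77.76 pt.

77.76 pt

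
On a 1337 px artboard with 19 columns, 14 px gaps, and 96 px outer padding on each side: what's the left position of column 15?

Content = 1337 − 2·96 = 1145 px.
19c + 18·14 = 1145 → 19c = 893 → c = 47 px.
Column 15 starts at margin + 14·(column + gutter) = 96 + 14·61 = 950 px.

950 px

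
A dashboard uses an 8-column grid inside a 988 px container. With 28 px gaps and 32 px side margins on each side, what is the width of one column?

Take off 64 px of margins, leaving 924 px.
8c + 7·28 = 924 → 8c = 728 → c = 91 px.

91 px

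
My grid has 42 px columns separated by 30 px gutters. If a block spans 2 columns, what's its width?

2-column span = 2·42 + 1·30 = 114 px.

114 px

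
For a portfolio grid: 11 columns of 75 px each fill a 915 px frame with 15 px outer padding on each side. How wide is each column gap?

6 px

Content width = 915 − 2·15 = 885 px.
11·75 + 10g = 885 → 10g = 60 → g = 6 px.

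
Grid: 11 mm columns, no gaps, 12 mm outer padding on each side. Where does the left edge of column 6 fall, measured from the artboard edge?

67 mm

Each column+gutter stride is 11 mm; 5 of them past the 12 mm margin is 12 + 55 = 67 mm.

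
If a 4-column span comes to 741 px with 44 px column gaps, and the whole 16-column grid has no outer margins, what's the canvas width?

741 − 3·44 = 609; ÷4 gives c = 152.25 px.
Summing: 2436 + 660 = 3096 px.

3096 px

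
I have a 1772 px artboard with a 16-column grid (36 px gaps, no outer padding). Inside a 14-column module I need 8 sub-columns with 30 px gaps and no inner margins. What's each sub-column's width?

167 px

Subtracting 15 gaps of 36 leaves 1232 for 16 columns, so c = 77 px.
14 columns plus 13 gaps: 1078 + 468 = 1546 px.
8d + 7·30 = 1546 → 8d = 1336 → d = 167 px.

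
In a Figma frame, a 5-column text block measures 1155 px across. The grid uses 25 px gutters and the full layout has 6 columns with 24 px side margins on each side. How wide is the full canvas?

1439 px

Subtracting 4 gutters of 25 leaves 1055 for 5 columns, so c = 211 px.
Total width: 2·24 + 6·211 + 5·25 = 1439 px.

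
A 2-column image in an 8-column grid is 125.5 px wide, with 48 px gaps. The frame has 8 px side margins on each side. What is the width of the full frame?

662 px

2c + 1·48 = 125.5 → 2c = 77.5 → c = 38.75 px.
Adding margins, columns and gutters: 16 + 310 + 336 = 662 px.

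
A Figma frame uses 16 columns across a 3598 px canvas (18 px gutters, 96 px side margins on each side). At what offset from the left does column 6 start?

Take off 192 px of margins, leaving 3406 px.
16c + 15·18 = 3406 → 16c = 3136 → c = 196 px.
Before column 6: the margin + 5 columns + 5 gutters.
Offset = 96 + 5·(196 + 18) = 96 + 1070 = 1166 px.

1166 px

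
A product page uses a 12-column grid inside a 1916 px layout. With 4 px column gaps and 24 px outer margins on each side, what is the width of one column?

152 px

Inside the margins: 1916 − 48 = 1868 px.
12c + 11·4 = 1868 → 12c = 1824 → c = 152 px.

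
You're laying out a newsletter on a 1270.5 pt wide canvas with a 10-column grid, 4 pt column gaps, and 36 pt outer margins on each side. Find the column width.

Take off 72 pt of margins, leaving 1198.5 pt.
Subtracting 9 column gaps of 4 leaves 1162.5 for 10 columns, so c = 116.25 pt.

116.25 pt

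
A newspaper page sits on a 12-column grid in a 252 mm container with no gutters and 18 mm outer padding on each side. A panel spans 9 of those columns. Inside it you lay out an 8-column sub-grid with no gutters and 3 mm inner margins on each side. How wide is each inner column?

Subtract both margins: 252 − 2·18 = 216 mm.
216 / 12 = 18 mm per column.
With no gutters, 9 columns span 9·18 = 162 mm.
Inner content = 162 − 2·3 = 156 mm.
8d = 156 → d = 19.5 mm.

19.5 mm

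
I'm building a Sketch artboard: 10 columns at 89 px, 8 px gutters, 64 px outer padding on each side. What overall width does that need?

Adding margins, columns and gutters: 128 + 890 + 72 = 1090 px.

1090 px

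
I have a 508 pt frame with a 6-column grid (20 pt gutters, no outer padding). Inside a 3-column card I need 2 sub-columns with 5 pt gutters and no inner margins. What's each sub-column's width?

Subtracting 5 gutters of 20 leaves 408 for 6 columns, so c = 68 pt.
Span of 3: 3·68 + 2·20 = 204 + 40 = 244 pt.
2d + 1·5 = 244 → 2d = 239 → d = 119.5 pt.

119.5 pt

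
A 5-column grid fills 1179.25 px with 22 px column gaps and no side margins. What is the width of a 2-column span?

5c + 4·22 = 1179.25 → 5c = 1091.25 → c = 218.25 px.
2-column span = 2·218.25 + 1·22 = 458.5 px.

458.5 px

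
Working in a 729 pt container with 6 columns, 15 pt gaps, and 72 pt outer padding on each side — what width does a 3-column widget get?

Subtract both margins: 729 − 2·72 = 585 pt.
6c + 5·15 = 585 → 6c = 510 → c = 85 pt.
3 columns plus 2 gaps: 255 + 30 = 285 pt.

285 pt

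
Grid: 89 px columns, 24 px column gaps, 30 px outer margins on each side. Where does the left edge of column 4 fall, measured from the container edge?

369 px

Each column+gutter stride is 113 px; 3 of them past the 30 px margin is 30 + 339 = 369 px.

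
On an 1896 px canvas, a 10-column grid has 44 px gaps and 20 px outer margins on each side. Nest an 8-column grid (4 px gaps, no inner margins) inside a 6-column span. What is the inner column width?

133.5 px

Take off 40 px of margins, leaving 1856 px.
10 columns + 9 gaps: 10c + 9·44 = 1856.
10c = 1856 − 396 = 1460, so c = 146 px.
6 columns plus 5 gaps: 876 + 220 = 1096 px.
1096 − 7·4 = 1068; ÷8 gives d = 133.5 px.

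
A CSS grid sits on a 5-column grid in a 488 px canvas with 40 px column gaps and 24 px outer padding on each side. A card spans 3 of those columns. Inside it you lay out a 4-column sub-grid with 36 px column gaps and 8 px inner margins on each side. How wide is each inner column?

Subtract both margins: 488 − 2·24 = 440 px.
Subtracting 4 column gaps of 40 leaves 280 for 5 columns, so c = 56 px.
Span of 3: 3·56 + 2·40 = 168 + 80 = 248 px.
Inner content = 248 − 2·8 = 232 px.
4 columns + 3 column gaps: 4d + 3·36 = 232.
4d = 232 − 108 = 124, so d = 31 px.

31 px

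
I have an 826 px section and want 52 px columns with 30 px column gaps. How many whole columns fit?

10 columns

k columns need k·52 + (k−1)·30 = k·82 − 30.
k·82 − 30 ≤ 826 → k ≤ 856 / 82 ≈ 10.44, so k = 10.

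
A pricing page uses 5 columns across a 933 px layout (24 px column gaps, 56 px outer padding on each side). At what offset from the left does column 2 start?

Take off 112 px of margins, leaving 821 px.
Subtracting 4 column gaps of 24 leaves 725 for 5 columns, so c = 145 px.
Column 2 starts at margin + 1·(column + gutter) = 56 + 1·169 = 225 px.

225 px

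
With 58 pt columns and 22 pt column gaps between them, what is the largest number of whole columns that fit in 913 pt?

11 columns: 11·58 + 10·22 = 858 pt ≤ 913.
12 columns: 938 pt > 913. So 11.

11 columns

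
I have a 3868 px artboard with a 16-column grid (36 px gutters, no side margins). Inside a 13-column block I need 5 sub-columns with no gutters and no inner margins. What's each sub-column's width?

16c + 15·36 = 3868 → 16c = 3328 → c = 208 px.
13-column span = 13·208 + 12·36 = 3136 px.
With no gutters, each column is 3136/5 = 627.2 px.

627.2 px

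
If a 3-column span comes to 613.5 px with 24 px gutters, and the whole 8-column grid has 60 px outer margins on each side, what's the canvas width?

1796 px

3c + 2·24 = 613.5 → 3c = 565.5 → c = 188.5 px.
Canvas = 2·60 + 8·188.5 + 7·24 = 120 + 1508 + 168 = 1796 px.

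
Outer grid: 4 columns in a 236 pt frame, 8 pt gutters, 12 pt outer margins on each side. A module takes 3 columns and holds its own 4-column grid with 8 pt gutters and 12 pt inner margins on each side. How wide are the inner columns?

27.25 pt

Subtract both margins: 236 − 2·12 = 212 pt.
4c + 3·8 = 212 → 4c = 188 → c = 47 pt.
3-column span = 3·47 + 2·8 = 157 pt.
Inner content = 157 − 2·12 = 133 pt.
4d + 3·8 = 133 → 4d = 109 → d = 27.25 pt.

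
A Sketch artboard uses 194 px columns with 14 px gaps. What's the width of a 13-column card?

2690 px

Span of 13: 13·194 + 12·14 = 2522 + 168 = 2690 px.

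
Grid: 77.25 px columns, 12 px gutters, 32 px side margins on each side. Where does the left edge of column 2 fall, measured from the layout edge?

121.25 px

Each column+gutter stride is 89.25 px; 1 of them past the 32 px margin is 32 + 89.25 = 121.25 px.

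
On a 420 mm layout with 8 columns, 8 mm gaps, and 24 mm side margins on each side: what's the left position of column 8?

Take off 48 mm of margins, leaving 372 mm.
8 columns + 7 gaps: 8c + 7·8 = 372.
8c = 372 − 56 = 316, so c = 39.5 mm.
Each column+gutter stride is 47.5 mm; 7 of them past the 24 mm margin is 24 + 332.5 = 356.5 mm.

356.5 mm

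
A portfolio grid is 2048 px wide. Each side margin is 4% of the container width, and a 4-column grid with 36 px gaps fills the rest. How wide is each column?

444.04 px

Each margin = 4% of 2048 = 81.92 px; content = 2048 − 2·81.92 = 1884.16 px.
4 columns + 3 gaps: 4c + 3·36 = 1884.16.
4c = 1884.16 − 108 = 1776.16, so c = 444.04 px.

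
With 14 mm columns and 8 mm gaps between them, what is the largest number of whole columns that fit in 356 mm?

k columns need k·14 + (k−1)·8 = k·22 − 8.
k·22 − 8 ≤ 356 → k ≤ 364 / 22 ≈ 16.55, so k = 16.

16 columns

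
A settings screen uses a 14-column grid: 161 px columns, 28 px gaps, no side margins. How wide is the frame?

2618 px

Total width: 14·161 + 13·28 = 2618 px.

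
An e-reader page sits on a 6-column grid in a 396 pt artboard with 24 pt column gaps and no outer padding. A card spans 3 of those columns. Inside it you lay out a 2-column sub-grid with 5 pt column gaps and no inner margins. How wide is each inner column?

90.5 pt

Subtracting 5 column gaps of 24 leaves 276 for 6 columns, so c = 46 pt.
3-column span = 3·46 + 2·24 = 186 pt.
2 columns + 1 column gap: 2d + 1·5 = 186.
2d = 186 − 5 = 181, so d = 90.5 pt.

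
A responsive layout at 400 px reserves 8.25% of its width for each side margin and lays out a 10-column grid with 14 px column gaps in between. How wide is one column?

20.8 px

Each margin = 8.25% of 400 = 33 px; content = 400 − 2·33 = 334 px.
Subtracting 9 column gaps of 14 leaves 208 for 10 columns, so c = 20.8 px.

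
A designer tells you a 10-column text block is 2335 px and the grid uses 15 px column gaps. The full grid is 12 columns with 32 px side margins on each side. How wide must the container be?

2869 px

Subtracting 9 column gaps of 15 leaves 2200 for 10 columns, so c = 220 px.
Total width: 2·32 + 12·220 + 11·15 = 2869 px.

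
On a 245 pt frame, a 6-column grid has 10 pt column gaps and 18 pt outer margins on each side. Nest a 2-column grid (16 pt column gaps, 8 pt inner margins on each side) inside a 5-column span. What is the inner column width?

70.25 pt

Take off 36 pt of margins, leaving 209 pt.
209 − 5·10 = 159; ÷6 gives c = 26.5 pt.
5-column span = 5·26.5 + 4·10 = 172.5 pt.
Inner content = 172.5 − 2·8 = 156.5 pt.
2 columns + 1 column gap: 2d + 1·16 = 156.5.
2d = 156.5 − 16 = 140.5, so d = 70.25 pt.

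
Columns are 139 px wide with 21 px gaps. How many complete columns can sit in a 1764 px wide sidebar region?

11 columns

Each extra column adds 139 + 21 = 160 px.
(1764 + 21) / 160 = 11.16, so 11 columns fit.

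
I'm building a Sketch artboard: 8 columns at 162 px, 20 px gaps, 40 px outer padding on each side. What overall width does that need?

Adding margins, columns and gutters: 80 + 1296 + 140 = 1516 px.

1516 px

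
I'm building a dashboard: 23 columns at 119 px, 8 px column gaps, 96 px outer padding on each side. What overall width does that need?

Container = 2·96 + 23·119 + 22·8 = 192 + 2737 + 176 = 3105 px.

3105 px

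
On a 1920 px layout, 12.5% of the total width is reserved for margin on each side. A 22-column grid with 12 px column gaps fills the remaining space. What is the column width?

54 px

1920 × (1 − 2·12.5%) = 1920 × 75% = 1440 px for the columns.
22 columns + 21 column gaps: 22c + 21·12 = 1440.
22c = 1440 − 252 = 1188, so c = 54 px.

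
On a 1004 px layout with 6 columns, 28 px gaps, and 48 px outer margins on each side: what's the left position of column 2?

Content = 1004 − 2·48 = 908 px.
6 columns + 5 gaps: 6c + 5·28 = 908.
6c = 908 − 140 = 768, so c = 128 px.
Each column+gutter stride is 156 px; 1 of them past the 48 px margin is 48 + 156 = 204 px.

204 px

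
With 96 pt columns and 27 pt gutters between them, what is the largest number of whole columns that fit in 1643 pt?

Each extra column adds 96 + 27 = 123 pt.
(1643 + 27) / 123 = 13.58, so 13 columns fit.

13 columns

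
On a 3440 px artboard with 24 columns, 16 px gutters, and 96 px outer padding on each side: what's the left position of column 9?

1184 px

Take off 192 px of margins, leaving 3248 px.
24 columns + 23 gutters: 24c + 23·16 = 3248.
24c = 3248 − 368 = 2880, so c = 120 px.
Column 9 starts at margin + 8·(column + gutter) = 96 + 8·136 = 1184 px.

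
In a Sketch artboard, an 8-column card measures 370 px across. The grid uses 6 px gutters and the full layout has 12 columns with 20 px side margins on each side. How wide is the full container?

8c + 7·6 = 370 → 8c = 328 → c = 41 px.
Container = 2·20 + 12·41 + 11·6 = 40 + 492 + 66 = 598 px.

598 px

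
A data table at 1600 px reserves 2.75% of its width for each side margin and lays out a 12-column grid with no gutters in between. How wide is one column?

126 px

Margins: 2.75% × 1600 = 44 px each, so content = 1600 − 88 = 1512 px.
1512 / 12 = 126 px per column.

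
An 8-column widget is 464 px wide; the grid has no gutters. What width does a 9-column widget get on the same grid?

464 / 8 = 58 px per column.
9-column span = 9·58 = 522 px.

522 px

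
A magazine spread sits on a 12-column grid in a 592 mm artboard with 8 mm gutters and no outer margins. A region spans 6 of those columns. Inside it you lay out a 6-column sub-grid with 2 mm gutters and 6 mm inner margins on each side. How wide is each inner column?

45 mm

12c + 11·8 = 592 → 12c = 504 → c = 42 mm.
6 columns plus 5 gutters: 252 + 40 = 292 mm.
Inner content = 292 − 2·6 = 280 mm.
6d + 5·2 = 280 → 6d = 270 → d = 45 mm.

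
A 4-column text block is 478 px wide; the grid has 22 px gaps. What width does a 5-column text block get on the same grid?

4 columns + 3 gaps: 4c + 3·22 = 478.
4c = 478 − 66 = 412, so c = 103 px.
Span of 5: 5·103 + 4·22 = 515 + 88 = 603 px.

603 px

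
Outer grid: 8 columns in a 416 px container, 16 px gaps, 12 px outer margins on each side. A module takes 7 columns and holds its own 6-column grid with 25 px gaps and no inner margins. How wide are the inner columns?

36 px

Inside the margins: 416 − 24 = 392 px.
8 columns + 7 gaps: 8c + 7·16 = 392.
8c = 392 − 112 = 280, so c = 35 px.
Span of 7: 7·35 + 6·16 = 245 + 96 = 341 px.
Subtracting 5 gaps of 25 leaves 216 for 6 columns, so d = 36 px.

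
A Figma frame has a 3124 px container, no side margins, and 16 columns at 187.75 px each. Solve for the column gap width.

16 columns take 16·187.75 = 3004 px; remaining 120 splits into 15 column gaps.
g = 120 / 15 = 8 px.

8 px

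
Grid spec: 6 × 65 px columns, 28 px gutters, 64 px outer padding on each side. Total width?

658 px

Adding margins, columns and gutters: 128 + 390 + 140 = 658 px.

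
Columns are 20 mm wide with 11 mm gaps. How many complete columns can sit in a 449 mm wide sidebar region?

14 columns: 14·20 + 13·11 = 423 mm ≤ 449.
15 columns: 454 mm > 449. So 14.

14 columns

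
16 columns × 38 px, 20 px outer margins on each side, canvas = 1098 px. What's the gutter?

Take off 40 px of margins, leaving 1058 px.
Columns use 608 px, leaving 450 px across 15 gutters = 30 px each.

30 px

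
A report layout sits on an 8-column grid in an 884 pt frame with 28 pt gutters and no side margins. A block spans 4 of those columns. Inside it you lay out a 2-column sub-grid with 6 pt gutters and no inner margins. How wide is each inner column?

211 pt

8 columns + 7 gutters: 8c + 7·28 = 884.
8c = 884 − 196 = 688, so c = 86 pt.
4-column span = 4·86 + 3·28 = 428 pt.
2 columns + 1 gutter: 2d + 1·6 = 428.
2d = 428 − 6 = 422, so d = 211 pt.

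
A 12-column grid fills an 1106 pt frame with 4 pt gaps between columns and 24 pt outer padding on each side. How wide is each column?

84.5 pt

Subtract both margins: 1106 − 2·24 = 1058 pt.
12c + 11·4 = 1058 → 12c = 1014 → c = 84.5 pt.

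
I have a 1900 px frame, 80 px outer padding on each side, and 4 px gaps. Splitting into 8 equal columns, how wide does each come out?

214 px

Content width = 1900 − 2·80 = 1740 px.
1740 − 7·4 = 1712; ÷8 gives c = 214 px.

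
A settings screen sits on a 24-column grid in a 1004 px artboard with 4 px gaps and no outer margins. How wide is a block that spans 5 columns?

1004 − 23·4 = 912; ÷24 gives c = 38 px.
5 columns plus 4 gaps: 190 + 16 = 206 px.

206 px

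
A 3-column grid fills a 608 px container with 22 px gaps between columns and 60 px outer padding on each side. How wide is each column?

Inside the margins: 608 − 120 = 488 px.
3c + 2·22 = 488 → 3c = 444 → c = 148 px.

148 px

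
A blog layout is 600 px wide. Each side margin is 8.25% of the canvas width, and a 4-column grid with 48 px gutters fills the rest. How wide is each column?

89.25 px

Margins: 8.25% × 600 = 49.5 px each, so content = 600 − 99 = 501 px.
501 − 3·48 = 357; ÷4 gives c = 89.25 px.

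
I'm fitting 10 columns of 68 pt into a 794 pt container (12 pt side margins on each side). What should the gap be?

10 pt

Inside the margins: 794 − 24 = 770 pt.
10 columns take 10·68 = 680 pt; remaining 90 splits into 9 gaps.
g = 90 / 9 = 10 pt.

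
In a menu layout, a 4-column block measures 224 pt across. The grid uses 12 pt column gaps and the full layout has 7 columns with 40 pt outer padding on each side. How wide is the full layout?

481 pt

224 − 3·12 = 188; ÷4 gives c = 47 pt.
Total width: 2·40 + 7·47 + 6·12 = 481 pt.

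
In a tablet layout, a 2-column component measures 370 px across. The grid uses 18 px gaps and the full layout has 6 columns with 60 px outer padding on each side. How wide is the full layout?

1266 px

Subtracting 1 gap of 18 leaves 352 for 2 columns, so c = 176 px.
Total width: 2·60 + 6·176 + 5·18 = 1266 px.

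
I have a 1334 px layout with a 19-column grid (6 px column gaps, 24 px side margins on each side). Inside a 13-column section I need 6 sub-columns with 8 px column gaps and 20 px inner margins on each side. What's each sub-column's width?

133 px

Inside the margins: 1334 − 48 = 1286 px.
1286 − 18·6 = 1178; ÷19 gives c = 62 px.
13-column span = 13·62 + 12·6 = 878 px.
Inner content = 878 − 2·20 = 838 px.
838 − 5·8 = 798; ÷6 gives d = 133 px.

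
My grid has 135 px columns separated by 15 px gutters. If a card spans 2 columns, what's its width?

285 px

2-column span = 2·135 + 1·15 = 285 px.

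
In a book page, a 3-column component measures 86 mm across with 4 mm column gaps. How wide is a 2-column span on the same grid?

Subtracting 2 column gaps of 4 leaves 78 for 3 columns, so c = 26 mm.
2-column span = 2·26 + 1·4 = 56 mm.

56 mm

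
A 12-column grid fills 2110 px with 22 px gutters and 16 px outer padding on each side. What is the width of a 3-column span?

503 px

Take off 32 px of margins, leaving 2078 px.
12 columns + 11 gutters: 12c + 11·22 = 2078.
12c = 2078 − 242 = 1836, so c = 153 px.
Span of 3: 3·153 + 2·22 = 459 + 44 = 503 px.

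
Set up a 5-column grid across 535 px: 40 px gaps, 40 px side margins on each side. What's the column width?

59 px

Take off 80 px of margins, leaving 455 px.
455 − 4·40 = 295; ÷5 gives c = 59 px.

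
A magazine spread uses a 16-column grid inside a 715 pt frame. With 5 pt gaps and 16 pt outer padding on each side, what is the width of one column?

Content width = 715 − 2·16 = 683 pt.
16 columns + 15 gaps: 16c + 15·5 = 683.
16c = 683 − 75 = 608, so c = 38 pt.

38 pt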